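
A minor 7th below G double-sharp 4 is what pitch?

Seven letter names down from G: A.
A minor seventh spans 10 semitones, so from G##4 the target pitch is A##3.

A double-sharp 3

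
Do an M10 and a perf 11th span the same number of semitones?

No

A major tenth spans 16 semitones; a perfect eleventh spans 17 semitones. They differ by 1.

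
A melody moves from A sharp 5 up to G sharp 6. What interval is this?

minor seventh

A to G spans seven letter names (A-B-C-D-E-F-G) — that makes it a seventh of some quality.
A#5 to G#6 is 10 semitones, a half step short of the major seventh (11), so this is minor.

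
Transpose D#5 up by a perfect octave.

For an octave the letter name doesn't change: still D, an octave up.
A perfect octave is 12 semitones; 12 semitones up from D#5 gives D#6.

D#6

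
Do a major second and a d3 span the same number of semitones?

Both span 2 semitones: a major second and a diminished third are the same chromatic distance.

Yes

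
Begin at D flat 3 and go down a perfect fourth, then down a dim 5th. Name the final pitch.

Db3 down a perfect fourth → Ab2 (5 semitones).
Ab2 down a diminished fifth → D2 (6 semitones).

D 2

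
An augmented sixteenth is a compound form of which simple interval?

Subtracting seven from the interval number removes an octave: 16 − 14 = 2.
That makes an augmented sixteenth a compound augmented second — 2 octaves plus an augmented second.

A2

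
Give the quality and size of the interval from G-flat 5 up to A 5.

G to A spans two letter names (G-A) — that makes it a second of some quality.
A major second would be 2 semitones; Gb5 to A5 is 3, one semitone wider, so the interval is augmented.

augmented second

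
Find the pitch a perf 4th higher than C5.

F5

Four letter names up from C: F.
A perfect fourth is 5 semitones; 5 semitones up from C5 gives F5.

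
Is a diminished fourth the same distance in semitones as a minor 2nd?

A diminished fourth is 4 semitones but a minor second is 1 semitone — different sizes.

No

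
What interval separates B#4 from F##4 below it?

perfect fourth

Descending from B#4 to F##4 is the same interval as ascending F##4 to B#4.
F to B spans four letter names (F-G-A-B): a fourth.
Counting semitones, F##4→B#4 is 5, which is the perfect fourth.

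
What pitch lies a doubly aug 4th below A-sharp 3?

E-flat 3

Counting four letter names down from A lands on E.
Moving 7 semitones down from A#3 (the size of a doubly augmented fourth) reaches Eb3.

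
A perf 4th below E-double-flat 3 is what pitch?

The fourth takes the letter from E down to B.
Moving 5 semitones down from Ebb3 (the size of a perfect fourth) reaches Bbb2.

B-double-flat 2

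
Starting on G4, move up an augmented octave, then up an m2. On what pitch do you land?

G4 up an augmented octave → G#5 (13 semitones).
Up a minor second from G#5: A5 (1 semitone up).

A5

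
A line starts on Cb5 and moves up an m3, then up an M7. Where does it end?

A minor third up from Cb5 is Ebb5.
Ebb5 up a major seventh → Db6 (11 semitones).

Db6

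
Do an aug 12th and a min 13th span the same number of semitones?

Yes

An augmented twelfth = 20 semitones = a minor thirteenth; enharmonically equal.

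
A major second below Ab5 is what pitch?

Gb5

Two letter names down from A: G.
Moving 2 semitones down from Ab5 (the size of a major second) reaches Gb5.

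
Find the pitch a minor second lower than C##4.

Counting two letter names down from C lands on B.
A minor second spans 1 semitone, so from C##4 the target pitch is B##3.

B##3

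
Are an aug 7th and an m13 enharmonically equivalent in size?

No

An augmented seventh is 12 semitones but a minor thirteenth is 20 semitones — different sizes.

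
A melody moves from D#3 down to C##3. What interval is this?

Descending from D#3 to C##3 is the same interval as ascending C##3 to D#3.
C to D spans two letter names (C-D), so the interval is some kind of second.
C##3 to D#3 is 1 semitone, a half step short of the major second (2), so this is minor.

m2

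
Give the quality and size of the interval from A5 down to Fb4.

augmented tenth

Descending from A5 to Fb4 is the same interval as ascending Fb4 to A5.
F to A spans three letter names (F-G-A), plus an octave — that makes it a tenth of some quality.
A major tenth would be 16 semitones; Fb4 to A5 is 17, one semitone wider, so the interval is augmented.
(Equivalently, a compound augmented third: an augmented third plus an octave.)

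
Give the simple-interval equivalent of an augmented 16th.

Each octave removed subtracts seven from the number: 16 − 14 = 2.
Quality carries through unchanged, so the simple form is an augmented second.

augmented second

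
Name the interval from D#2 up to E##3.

D to E spans two letter names (D-E), plus an octave, so the interval is some kind of ninth.
The major ninth is 14 semitones; here we have 15, one semitone wider: augmented.
(Equivalently, a compound augmented second: an augmented second plus an octave.)

augmented ninth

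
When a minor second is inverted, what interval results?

major 7th

Inverted interval numbers add to nine, so a second pairs with a seventh (2 + 7 = 9).
Quality inverts too: minor becomes major. That makes the inversion a major seventh.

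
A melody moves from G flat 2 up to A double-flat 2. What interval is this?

G to A spans two letter names (G-A), so the interval is some kind of second.
Gb2 to Abb2 is 1 semitone, a half step short of the major second (2), so this is minor.

minor 2nd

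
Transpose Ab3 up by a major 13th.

Six letters up from A (plus an octave) reaches F.
Moving 21 semitones up from Ab3 (the size of a major thirteenth) reaches F5.

F5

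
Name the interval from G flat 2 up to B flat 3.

major 10th

G to B spans three letter names (G-A-B), plus an octave: a tenth.
The major tenth spans 16 semitones, and Gb2 to Bb3 is exactly 16 semitones — so this is a major tenth.
(Equivalently, a compound major third: a major third plus an octave.)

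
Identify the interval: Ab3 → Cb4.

A to C spans three letter names (A-B-C) — that makes it a third of some quality.
Ab3 to Cb4 is 3 semitones, a half step short of the major third (4), so this is minor.

minor 3rd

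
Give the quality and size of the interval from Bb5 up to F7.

B to F spans five letter names (B-C-D-E-F), plus an octave, so the interval is some kind of twelfth.
The perfect twelfth spans 19 semitones, and Bb5 to F7 is exactly 19 semitones — so this is a perfect twelfth.
(Equivalently, a compound perfect fifth: a perfect fifth plus an octave.)

perfect twelfth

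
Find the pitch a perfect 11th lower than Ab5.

Four letters down from A (plus an octave) reaches E.
Moving 17 semitones down from Ab5 (the size of a perfect eleventh) reaches Eb4.

Eb4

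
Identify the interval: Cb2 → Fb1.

Descending from Cb2 to Fb1 is the same interval as ascending Fb1 to Cb2.
F to C spans five letter names (F-G-A-B-C), so the interval is some kind of fifth.
Counting semitones, Fb1→Cb2 is 7, which is the perfect fifth.

perfect fifth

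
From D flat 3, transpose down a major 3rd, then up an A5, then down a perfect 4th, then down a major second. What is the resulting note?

Down a major third from Db3: Bbb2 (4 semitones down).
Up an augmented fifth from Bbb2: F3 (8 semitones up).
Down a perfect fourth from F3: C3 (5 semitones down).
A major second down from C3 is Bb2.

B flat 2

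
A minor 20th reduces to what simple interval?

minor sixth

Each octave removed subtracts seven from the number: 20 − 14 = 6.
So a minor twentieth is 2 octaves plus a minor sixth. The quality is unchanged.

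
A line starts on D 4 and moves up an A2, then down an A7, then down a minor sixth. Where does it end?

D4 up an augmented second → E#4 (3 semitones).
E#4 down an augmented seventh → F3 (12 semitones).
A minor sixth down from F3 is A2.

A 2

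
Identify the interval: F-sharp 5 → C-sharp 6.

perfect fifth

F to C spans five letter names (F-G-A-B-C), so the interval is some kind of fifth.
F#5 to C#6 is 7 semitones, matching the perfect fifth exactly, so the quality is perfect.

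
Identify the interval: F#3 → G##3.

A2

F to G spans two letter names (F-G), so the interval is some kind of second.
F#3 to G##3 spans 3 semitones — one semitone wider than the major second (2) — giving an augmented second.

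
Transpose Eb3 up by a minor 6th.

Six letter names up from E: C.
A minor sixth spans 8 semitones, so from Eb3 the target pitch is Cb4.

Cb4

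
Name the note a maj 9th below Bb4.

Counting two letter names plus an octave down from B lands on A.
A major ninth is 14 semitones; 14 semitones down from Bb4 gives Ab3.

Ab3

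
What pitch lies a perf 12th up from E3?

Counting five letter names plus an octave up from E lands on B.
Moving 19 semitones up from E3 (the size of a perfect twelfth) reaches B4.

B4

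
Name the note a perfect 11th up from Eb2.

Ab3

The eleventh's letter: E up four letter names plus an octave → A.
Moving 17 semitones up from Eb2 (the size of a perfect eleventh) reaches Ab3.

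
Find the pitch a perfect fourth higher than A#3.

Four letter names up from A: D.
A perfect fourth spans 5 semitones, so from A#3 the target pitch is D#4.

D#4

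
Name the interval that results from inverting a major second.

m7

Inverted interval numbers add to nine, so a second pairs with a seventh (2 + 7 = 9).
The quality also flips — major becomes minor — giving a minor seventh.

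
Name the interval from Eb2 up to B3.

E to B spans five letter names (E-F-G-A-B), plus an octave — that makes it a twelfth of some quality.
Eb2 to B3 spans 20 semitones — one semitone wider than the perfect twelfth (19) — giving an augmented twelfth.
(Equivalently, a compound augmented fifth: an augmented fifth plus an octave.)

augmented 12th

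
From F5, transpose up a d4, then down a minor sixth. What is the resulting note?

A diminished fourth up from F5 is Bbb5.
Bbb5 down a minor sixth → Db5 (8 semitones).

Db5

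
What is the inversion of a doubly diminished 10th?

First reduce the compound doubly diminished tenth to its simple form, a doubly diminished third.
The rule of nine gives the new number: 9 − 3 = 6, so a third becomes a sixth.
The quality also flips — doubly diminished becomes doubly augmented — giving a doubly augmented sixth.

doubly augmented 6th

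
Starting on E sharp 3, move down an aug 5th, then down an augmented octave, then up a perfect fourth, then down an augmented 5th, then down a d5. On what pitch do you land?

C flat 1

E#3 down an augmented fifth → A2 (8 semitones).
A2 down an augmented octave → Ab1 (13 semitones).
Up a perfect fourth from Ab1: Db2 (5 semitones up).
Down an augmented fifth from Db2: Gbb1 (8 semitones down).
Down a diminished fifth from Gbb1: Cb1 (6 semitones down).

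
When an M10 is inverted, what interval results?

First reduce the compound major tenth to its simple form, a major third.
The rule of nine gives the new number: 9 − 3 = 6, so a third becomes a sixth.
And major becomes minor under inversion, so we get a minor sixth.

minor sixth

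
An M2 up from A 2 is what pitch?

B 2

Two letter names up from A: B.
A major second spans 2 semitones, so from A2 the target pitch is B2.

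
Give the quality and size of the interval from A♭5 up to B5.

A to B spans two letter names (A-B) — that makes it a second of some quality.
The major second is 2 semitones; here we have 3, one semitone wider: augmented.

augmented second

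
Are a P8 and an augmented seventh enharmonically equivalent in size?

Yes

A perfect octave = 12 semitones = an augmented seventh; enharmonically equal.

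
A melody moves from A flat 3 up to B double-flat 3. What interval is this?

minor second

A to B spans two letter names (A-B), so the interval is some kind of second.
At 1 semitone, Ab3→Bbb3 falls one short of a major second: minor.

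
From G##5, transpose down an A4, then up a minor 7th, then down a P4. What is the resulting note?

G#5

Down an augmented fourth from G##5: D#5 (6 semitones down).
A minor seventh up from D#5 is C#6.
A perfect fourth down from C#6 is G#5.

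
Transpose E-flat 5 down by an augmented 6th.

The sixth takes the letter from E down to G.
Moving 10 semitones down from Eb5 (the size of an augmented sixth) reaches Gbb4.

G-double-flat 4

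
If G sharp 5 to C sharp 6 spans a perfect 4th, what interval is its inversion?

The rule of nine gives the new number: 9 − 4 = 5, so a fourth becomes a fifth.
Quality inverts too: perfect stays perfect. That makes the inversion a perfect fifth.

perfect fifth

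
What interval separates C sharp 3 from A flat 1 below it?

augmented tenth

Descending from C#3 to Ab1 is the same interval as ascending Ab1 to C#3.
A to C spans three letter names (A-B-C), plus an octave — that makes it a tenth of some quality.
The major tenth is 16 semitones; here we have 17, one semitone wider: augmented.
(Equivalently, a compound augmented third: an augmented third plus an octave.)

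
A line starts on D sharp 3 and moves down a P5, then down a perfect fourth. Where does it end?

D sharp 2

A perfect fifth down from D#3 is G#2.
G#2 down a perfect fourth → D#2 (5 semitones).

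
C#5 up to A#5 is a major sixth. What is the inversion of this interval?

The rule of nine gives the new number: 9 − 6 = 3, so a sixth becomes a third.
The quality also flips — major becomes minor — giving a minor third.

minor third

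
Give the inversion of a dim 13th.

First reduce the compound diminished thirteenth to its simple form, a diminished sixth.
Inverted interval numbers add to nine, so a sixth pairs with a third (6 + 3 = 9).
And diminished becomes augmented under inversion, so we get an augmented third.

augmented third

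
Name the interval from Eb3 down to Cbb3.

Descending from Eb3 to Cbb3 is the same interval as ascending Cbb3 to Eb3.
C to E spans three letter names (C-D-E) — that makes it a third of some quality.
Cbb3 to Eb3 spans 5 semitones — one semitone wider than the major third (4) — giving an augmented third.

augmented 3rd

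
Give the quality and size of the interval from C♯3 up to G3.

diminished 5th

C to G spans five letter names (C-D-E-F-G) — that makes it a fifth of some quality.
C#3 to G3 spans 6 semitones — one semitone narrower than the perfect fifth (7) — giving a diminished fifth.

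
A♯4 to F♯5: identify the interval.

minor sixth

A to F spans six letter names (A-B-C-D-E-F): a sixth.
At 8 semitones, A#4→F#5 falls one short of a major sixth: minor.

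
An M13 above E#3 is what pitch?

The thirteenth's letter: E up six letter names plus an octave → C.
Moving 21 semitones up from E#3 (the size of a major thirteenth) reaches C##5.

C##5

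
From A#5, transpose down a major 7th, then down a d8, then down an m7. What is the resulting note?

C##3

A major seventh down from A#5 is B4.
A diminished octave down from B4 is B#3.
B#3 down a minor seventh → C##3 (10 semitones).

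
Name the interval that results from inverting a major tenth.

First reduce the compound major tenth to its simple form, a major third.
Inverted interval numbers add to nine, so a third pairs with a sixth (3 + 6 = 9).
Quality inverts too: major becomes minor. That makes the inversion a minor sixth.

minor sixth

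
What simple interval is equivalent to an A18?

Subtracting seven from the interval number removes an octave: 18 − 14 = 4.
So an augmented eighteenth is 2 octaves plus an augmented fourth. The quality is unchanged.

augmented 4th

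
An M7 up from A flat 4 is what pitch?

G 5

Seven letter names up from A: G.
Moving 11 semitones up from Ab4 (the size of a major seventh) reaches G5.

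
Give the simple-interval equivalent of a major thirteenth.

Each octave removed subtracts seven from the number: 13 − 7 = 6.
That makes a major thirteenth a compound major sixth — an octave plus a major sixth.

major 6th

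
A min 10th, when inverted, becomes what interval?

major 6th

First reduce the compound minor tenth to its simple form, a minor third.
The rule of nine gives the new number: 9 − 3 = 6, so a third becomes a sixth.
And minor becomes major under inversion, so we get a major sixth.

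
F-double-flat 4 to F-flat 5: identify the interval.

A8

F to F is the same letter name, plus an octave — that makes it an octave of some quality.
A perfect octave would be 12 semitones; Fbb4 to Fb5 is 13, one semitone wider, so the interval is augmented.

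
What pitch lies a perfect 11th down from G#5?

The eleventh's letter: G down four letter names plus an octave → D.
A perfect eleventh spans 17 semitones, so from G#5 the target pitch is D#4.

D#4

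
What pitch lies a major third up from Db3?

Three letter names up from D: F.
Moving 4 semitones up from Db3 (the size of a major third) reaches F3.

F3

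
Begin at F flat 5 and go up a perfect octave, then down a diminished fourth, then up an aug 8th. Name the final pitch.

Up a perfect octave from Fb5: Fb6 (12 semitones up).
Down a diminished fourth from Fb6: C6 (4 semitones down).
C6 up an augmented octave → C#7 (13 semitones).

C sharp 7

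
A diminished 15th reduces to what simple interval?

diminished 8th

Subtracting seven from the interval number removes an octave: 15 − 7 = 8.
So a diminished fifteenth is an octave plus a diminished octave. The quality is unchanged.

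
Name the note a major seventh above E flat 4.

D 5

Seven letter names up from E: D.
Moving 11 semitones up from Eb4 (the size of a major seventh) reaches D5.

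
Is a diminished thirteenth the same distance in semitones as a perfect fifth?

A diminished thirteenth is 19 semitones but a perfect fifth is 7 semitones — different sizes.

No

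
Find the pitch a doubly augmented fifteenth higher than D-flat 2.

D-sharp 4

The letter stays D (same as the start), shifted two octaves up.
A doubly augmented fifteenth is 26 semitones; 26 semitones up from Db2 gives D#4.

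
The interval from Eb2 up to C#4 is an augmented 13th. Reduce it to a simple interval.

augmented 6th

Subtracting seven from the interval number removes an octave: 13 − 7 = 6.
So an augmented thirteenth is an octave plus an augmented sixth. The quality is unchanged.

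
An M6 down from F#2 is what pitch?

The sixth takes the letter from F down to A.
Moving 9 semitones down from F#2 (the size of a major sixth) reaches A1.

A1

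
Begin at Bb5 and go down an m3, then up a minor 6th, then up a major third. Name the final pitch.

A minor third down from Bb5 is G5.
G5 up a minor sixth → Eb6 (8 semitones).
A major third up from Eb6 is G6.

G6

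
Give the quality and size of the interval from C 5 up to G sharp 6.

C to G spans five letter names (C-D-E-F-G), plus an octave — that makes it a twelfth of some quality.
C5 to G#6 spans 20 semitones — one semitone wider than the perfect twelfth (19) — giving an augmented twelfth.
(Equivalently, a compound augmented fifth: an augmented fifth plus an octave.)

augmented 12th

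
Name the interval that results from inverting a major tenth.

First reduce the compound major tenth to its simple form, a major third.
Inverted interval numbers add to nine, so a third pairs with a sixth (3 + 6 = 9).
The quality also flips — major becomes minor — giving a minor sixth.

m6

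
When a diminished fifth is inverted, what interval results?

A4

Inverted interval numbers add to nine, so a fifth pairs with a fourth (5 + 4 = 9).
And diminished becomes augmented under inversion, so we get an augmented fourth.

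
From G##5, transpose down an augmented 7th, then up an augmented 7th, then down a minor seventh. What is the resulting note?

G##5 down an augmented seventh → A4 (12 semitones).
A4 up an augmented seventh → G##5 (12 semitones).
G##5 down a minor seventh → A##4 (10 semitones).

A##4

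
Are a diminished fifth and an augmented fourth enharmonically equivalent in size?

Yes

A diminished fifth = 6 semitones = an augmented fourth; enharmonically equal.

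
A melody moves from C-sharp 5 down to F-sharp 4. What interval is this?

Descending from C#5 to F#4 is the same interval as ascending F#4 to C#5.
F to C spans five letter names (F-G-A-B-C) — that makes it a fifth of some quality.
F#4 to C#5 is 7 semitones, matching the perfect fifth exactly, so the quality is perfect.

perfect 5th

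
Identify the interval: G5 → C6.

perfect fourth

G to C spans four letter names (G-A-B-C) — that makes it a fourth of some quality.
Counting semitones, G5→C6 is 5, which is the perfect fourth.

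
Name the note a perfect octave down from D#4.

The letter stays D (same as the start), shifted an octave down.
Moving 12 semitones down from D#4 (the size of a perfect octave) reaches D#3.

D#3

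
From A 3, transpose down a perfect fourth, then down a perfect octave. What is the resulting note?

E 2

A3 down a perfect fourth → E3 (5 semitones).
E3 down a perfect octave → E2 (12 semitones).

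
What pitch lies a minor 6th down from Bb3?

D3

The sixth takes the letter from B down to D.
Moving 8 semitones down from Bb3 (the size of a minor sixth) reaches D3.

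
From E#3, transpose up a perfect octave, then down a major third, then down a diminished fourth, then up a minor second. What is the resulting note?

A#3

E#3 up a perfect octave → E#4 (12 semitones).
E#4 down a major third → C#4 (4 semitones).
C#4 down a diminished fourth → G##3 (4 semitones).
G##3 up a minor second → A#3 (1 semitone).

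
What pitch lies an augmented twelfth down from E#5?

A3

The twelfth's letter: E down five letter names plus an octave → A.
An augmented twelfth is 20 semitones; 20 semitones down from E#5 gives A3.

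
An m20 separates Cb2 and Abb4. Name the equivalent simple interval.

m6

Take out 2 octaves (14 from the number): 20 − 14 = 6.
Quality carries through unchanged, so the simple form is a minor sixth.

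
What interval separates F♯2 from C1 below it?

augmented 11th

Descending from F#2 to C1 is the same interval as ascending C1 to F#2.
C to F spans four letter names (C-D-E-F), plus an octave: an eleventh.
C1 to F#2 spans 18 semitones — one semitone wider than the perfect eleventh (17) — giving an augmented eleventh.
(Equivalently, a compound augmented fourth: an augmented fourth plus an octave.)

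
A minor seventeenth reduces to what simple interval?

minor third

Subtracting seven from the interval number removes an octave: 17 − 14 = 3.
That makes a minor seventeenth a compound minor third — 2 octaves plus a minor third.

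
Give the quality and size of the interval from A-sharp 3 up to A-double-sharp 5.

augmented fifteenth

A to A is the same letter name, plus 2 octaves — that makes it a fifteenth of some quality.
The perfect fifteenth is 24 semitones; here we have 25, one semitone wider: augmented.
(Equivalently, a compound augmented octave: an augmented octave plus an octave.)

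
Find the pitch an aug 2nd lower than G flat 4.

Two letter names down from G: F.
Moving 3 semitones down from Gb4 (the size of an augmented second) reaches Fbb4.

F double-flat 4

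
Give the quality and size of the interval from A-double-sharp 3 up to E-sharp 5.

A to E spans five letter names (A-B-C-D-E), plus an octave: a twelfth.
A##3 to E#5 spans 18 semitones — one semitone narrower than the perfect twelfth (19) — giving a diminished twelfth.
(Equivalently, a compound diminished fifth: a diminished fifth plus an octave.)

diminished twelfth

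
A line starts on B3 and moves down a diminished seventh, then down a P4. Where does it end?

G##2

A diminished seventh down from B3 is C##3.
A perfect fourth down from C##3 is G##2.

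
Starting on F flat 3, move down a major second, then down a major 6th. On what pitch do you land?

A major second down from Fb3 is Ebb3.
A major sixth down from Ebb3 is Gbb2.

G double-flat 2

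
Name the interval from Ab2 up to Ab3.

A to A is the same letter name, plus an octave, so the interval is some kind of octave.
Counting semitones, Ab2→Ab3 is 12, which is the perfect octave.

perfect octave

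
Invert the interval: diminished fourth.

The rule of nine gives the new number: 9 − 4 = 5, so a fourth becomes a fifth.
Quality inverts too: diminished becomes augmented. That makes the inversion an augmented fifth.

A5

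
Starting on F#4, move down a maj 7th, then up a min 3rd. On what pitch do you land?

Down a major seventh from F#4: G3 (11 semitones down).
G3 up a minor third → Bb3 (3 semitones).

Bb3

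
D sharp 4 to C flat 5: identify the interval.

D to C spans seven letter names (D-E-F-G-A-B-C) — that makes it a seventh of some quality.
A major seventh would be 11 semitones; D#4 to Cb5 is 8, three semitones narrower, so the interval is doubly diminished.

doubly diminished seventh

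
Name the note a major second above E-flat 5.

F 5

Counting two letter names up from E lands on F.
Moving 2 semitones up from Eb5 (the size of a major second) reaches F5.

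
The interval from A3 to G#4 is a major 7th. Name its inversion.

minor second

Inverted interval numbers add to nine, so a seventh pairs with a second (7 + 2 = 9).
The quality also flips — major becomes minor — giving a minor second.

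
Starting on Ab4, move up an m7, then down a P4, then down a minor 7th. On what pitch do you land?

Up a minor seventh from Ab4: Gb5 (10 semitones up).
A perfect fourth down from Gb5 is Db5.
Db5 down a minor seventh → Eb4 (10 semitones).

Eb4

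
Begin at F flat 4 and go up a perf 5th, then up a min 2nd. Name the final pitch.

A perfect fifth up from Fb4 is Cb5.
A minor second up from Cb5 is Dbb5.

D double-flat 5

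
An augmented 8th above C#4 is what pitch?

The letter stays C (same as the start), shifted an octave up.
An augmented octave is 13 semitones; 13 semitones up from C#4 gives C##5.

C##5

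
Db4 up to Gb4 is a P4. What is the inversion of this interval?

perfect 5th

Interval numbers invert to sum to nine: 4 + 5 = 9, so a fourth inverts to a fifth.
The quality also flips — perfect stays perfect — giving a perfect fifth.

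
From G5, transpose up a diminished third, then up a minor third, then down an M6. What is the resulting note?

Fbb5

Up a diminished third from G5: Bbb5 (2 semitones up).
Up a minor third from Bbb5: Dbb6 (3 semitones up).
Down a major sixth from Dbb6: Fbb5 (9 semitones down).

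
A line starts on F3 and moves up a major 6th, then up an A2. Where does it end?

E#4

A major sixth up from F3 is D4.
Up an augmented second from D4: E#4 (3 semitones up).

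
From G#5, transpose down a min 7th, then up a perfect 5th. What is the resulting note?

E#5

A minor seventh down from G#5 is A#4.
A perfect fifth up from A#4 is E#5.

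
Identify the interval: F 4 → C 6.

perfect twelfth

F to C spans five letter names (F-G-A-B-C), plus an octave: a twelfth.
Counting semitones, F4→C6 is 19, which is the perfect twelfth.
(Equivalently, a compound perfect fifth: a perfect fifth plus an octave.)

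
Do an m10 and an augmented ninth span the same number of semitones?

Yes

A minor tenth = 15 semitones = an augmented ninth; enharmonically equal.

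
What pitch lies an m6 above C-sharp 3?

Counting six letter names up from C lands on A.
A minor sixth is 8 semitones; 8 semitones up from C#3 gives A3.

A 3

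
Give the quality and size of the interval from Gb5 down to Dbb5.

A4

Descending from Gb5 to Dbb5 is the same interval as ascending Dbb5 to Gb5.
D to G spans four letter names (D-E-F-G), so the interval is some kind of fourth.
The perfect fourth is 5 semitones; here we have 6, one semitone wider: augmented.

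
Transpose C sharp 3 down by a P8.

The letter stays C (same as the start), shifted an octave down.
Moving 12 semitones down from C#3 (the size of a perfect octave) reaches C#2.

C sharp 2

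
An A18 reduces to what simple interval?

A4

Subtracting seven from the interval number removes an octave: 18 − 14 = 4.
So an augmented eighteenth is 2 octaves plus an augmented fourth. The quality is unchanged.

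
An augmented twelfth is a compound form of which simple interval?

augmented fifth

Take out an octave (7 from the number): 12 − 7 = 5.
Quality carries through unchanged, so the simple form is an augmented fifth.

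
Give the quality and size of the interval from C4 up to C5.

P8

C to C is the same letter name, plus an octave, so the interval is some kind of octave.
C4 to C5 is 12 semitones, matching the perfect octave exactly, so the quality is perfect.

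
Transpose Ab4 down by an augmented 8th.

The letter stays A (same as the start), shifted an octave down.
An augmented octave is 13 semitones; 13 semitones down from Ab4 gives Abb3.

Abb3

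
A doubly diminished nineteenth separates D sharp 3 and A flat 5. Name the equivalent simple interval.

dd5

Subtracting seven from the interval number removes an octave: 19 − 14 = 5.
Quality carries through unchanged, so the simple form is a doubly diminished fifth.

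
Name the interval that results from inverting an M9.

minor 7th

First reduce the compound major ninth to its simple form, a major second.
Inverted interval numbers add to nine, so a second pairs with a seventh (2 + 7 = 9).
And major becomes minor under inversion, so we get a minor seventh.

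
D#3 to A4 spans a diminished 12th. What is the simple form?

Each octave removed subtracts seven from the number: 12 − 7 = 5.
Quality carries through unchanged, so the simple form is a diminished fifth.

d5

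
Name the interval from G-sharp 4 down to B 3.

Descending from G#4 to B3 is the same interval as ascending B3 to G#4.
B to G spans six letter names (B-C-D-E-F-G) — that makes it a sixth of some quality.
The major sixth spans 9 semitones, and B3 to G#4 is exactly 9 semitones — so this is a major sixth.

major sixth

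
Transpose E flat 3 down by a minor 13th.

G 1

Counting six letter names plus an octave down from E lands on G.
Moving 20 semitones down from Eb3 (the size of a minor thirteenth) reaches G1.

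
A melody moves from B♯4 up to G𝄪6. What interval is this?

M13

B to G spans six letter names (B-C-D-E-F-G), plus an octave — that makes it a thirteenth of some quality.
Counting semitones, B#4→G##6 is 21, which is the major thirteenth.
(Equivalently, a compound major sixth: a major sixth plus an octave.)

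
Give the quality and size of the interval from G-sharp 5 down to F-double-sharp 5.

minor second

Descending from G#5 to F##5 is the same interval as ascending F##5 to G#5.
F to G spans two letter names (F-G), so the interval is some kind of second.
A major second would be 2 semitones, but F##5 to G#5 is 1 — one semitone narrower, making it a minor second.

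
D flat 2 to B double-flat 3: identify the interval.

m13

D to B spans six letter names (D-E-F-G-A-B), plus an octave — that makes it a thirteenth of some quality.
At 20 semitones, Db2→Bbb3 falls one short of a major thirteenth: minor.
(Equivalently, a compound minor sixth: a minor sixth plus an octave.)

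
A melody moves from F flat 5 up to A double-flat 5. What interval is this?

F to A spans three letter names (F-G-A) — that makes it a third of some quality.
Fb5 to Abb5 is 3 semitones, a half step short of the major third (4), so this is minor.

minor third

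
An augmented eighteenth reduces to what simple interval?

Take out 2 octaves (14 from the number): 18 − 14 = 4.
So an augmented eighteenth is 2 octaves plus an augmented fourth. The quality is unchanged.

augmented 4th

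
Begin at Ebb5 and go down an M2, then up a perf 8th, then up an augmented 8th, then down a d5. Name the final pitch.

G6

A major second down from Ebb5 is Dbb5.
Up a perfect octave from Dbb5: Dbb6 (12 semitones up).
Dbb6 up an augmented octave → Db7 (13 semitones).
A diminished fifth down from Db7 is G6.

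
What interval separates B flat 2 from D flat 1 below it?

Descending from Bb2 to Db1 is the same interval as ascending Db1 to Bb2.
D to B spans six letter names (D-E-F-G-A-B), plus an octave — that makes it a thirteenth of some quality.
Counting semitones, Db1→Bb2 is 21, which is the major thirteenth.
(Equivalently, a compound major sixth: a major sixth plus an octave.)

M13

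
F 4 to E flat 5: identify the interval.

minor seventh

F to E spans seven letter names (F-G-A-B-C-D-E): a seventh.
A major seventh would be 11 semitones, but F4 to Eb5 is 10 — one semitone narrower, making it a minor seventh.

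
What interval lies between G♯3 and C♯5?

G to C spans four letter names (G-A-B-C), plus an octave — that makes it an eleventh of some quality.
The perfect eleventh spans 17 semitones, and G#3 to C#5 is exactly 17 semitones — so this is a perfect eleventh.
(Equivalently, a compound perfect fourth: a perfect fourth plus an octave.)

perfect eleventh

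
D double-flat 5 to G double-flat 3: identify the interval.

P12

Descending from Dbb5 to Gbb3 is the same interval as ascending Gbb3 to Dbb5.
G to D spans five letter names (G-A-B-C-D), plus an octave — that makes it a twelfth of some quality.
Counting semitones, Gbb3→Dbb5 is 19, which is the perfect twelfth.
(Equivalently, a compound perfect fifth: a perfect fifth plus an octave.)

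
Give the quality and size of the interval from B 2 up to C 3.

B to C spans two letter names (B-C): a second.
A major second would be 2 semitones, but B2 to C3 is 1 — one semitone narrower, making it a minor second.

minor second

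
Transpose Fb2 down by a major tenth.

The tenth's letter: F down three letter names plus an octave → D.
A major tenth is 16 semitones; 16 semitones down from Fb2 gives Dbb1.

Dbb1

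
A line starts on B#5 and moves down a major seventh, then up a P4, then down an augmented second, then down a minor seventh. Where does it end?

B#5 down a major seventh → C#5 (11 semitones).
C#5 up a perfect fourth → F#5 (5 semitones).
Down an augmented second from F#5: Eb5 (3 semitones down).
A minor seventh down from Eb5 is F4.

F4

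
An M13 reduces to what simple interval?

Take out an octave (7 from the number): 13 − 7 = 6.
That makes a major thirteenth a compound major sixth — an octave plus a major sixth.

M6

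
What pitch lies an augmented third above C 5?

E sharp 5

Three letter names up from C: E.
An augmented third spans 5 semitones, so from C5 the target pitch is E#5.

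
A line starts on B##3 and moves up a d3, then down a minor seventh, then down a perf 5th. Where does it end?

A#2

A diminished third up from B##3 is D#4.
D#4 down a minor seventh → E#3 (10 semitones).
A perfect fifth down from E#3 is A#2.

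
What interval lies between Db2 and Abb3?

D to A spans five letter names (D-E-F-G-A), plus an octave — that makes it a twelfth of some quality.
Db2 to Abb3 spans 18 semitones — one semitone narrower than the perfect twelfth (19) — giving a diminished twelfth.
(Equivalently, a compound diminished fifth: a diminished fifth plus an octave.)

diminished twelfth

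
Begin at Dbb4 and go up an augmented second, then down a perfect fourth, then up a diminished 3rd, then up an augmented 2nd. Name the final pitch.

Eb4

Up an augmented second from Dbb4: Eb4 (3 semitones up).
Eb4 down a perfect fourth → Bb3 (5 semitones).
Bb3 up a diminished third → Dbb4 (2 semitones).
Dbb4 up an augmented second → Eb4 (3 semitones).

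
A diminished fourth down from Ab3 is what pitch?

E3

Counting four letter names down from A lands on E.
Moving 4 semitones down from Ab3 (the size of a diminished fourth) reaches E3.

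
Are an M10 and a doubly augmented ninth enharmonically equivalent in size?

Yes

A major tenth spans 16 semitones, and a doubly augmented ninth also spans 16 semitones — they're enharmonic.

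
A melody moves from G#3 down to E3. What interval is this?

major third

Descending from G#3 to E3 is the same interval as ascending E3 to G#3.
E to G spans three letter names (E-F-G): a third.
Counting semitones, E3→G#3 is 4, which is the major third.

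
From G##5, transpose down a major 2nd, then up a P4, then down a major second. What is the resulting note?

A major second down from G##5 is F##5.
A perfect fourth up from F##5 is B#5.
B#5 down a major second → A#5 (2 semitones).

A#5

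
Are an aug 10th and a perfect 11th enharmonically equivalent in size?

Yes

An augmented tenth spans 17 semitones, and a perfect eleventh also spans 17 semitones — they're enharmonic.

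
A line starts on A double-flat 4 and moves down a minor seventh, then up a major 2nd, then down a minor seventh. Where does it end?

D flat 3

Abb4 down a minor seventh → Bbb3 (10 semitones).
Up a major second from Bbb3: Cb4 (2 semitones up).
Down a minor seventh from Cb4: Db3 (10 semitones down).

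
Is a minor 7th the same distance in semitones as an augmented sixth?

A minor seventh = 10 semitones = an augmented sixth; enharmonically equal.

Yes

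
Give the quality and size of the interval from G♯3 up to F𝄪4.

major 7th

G to F spans seven letter names (G-A-B-C-D-E-F) — that makes it a seventh of some quality.
The major seventh spans 11 semitones, and G#3 to F##4 is exactly 11 semitones — so this is a major seventh.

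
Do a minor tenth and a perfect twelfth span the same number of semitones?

No

A minor tenth is 15 semitones but a perfect twelfth is 19 semitones — different sizes.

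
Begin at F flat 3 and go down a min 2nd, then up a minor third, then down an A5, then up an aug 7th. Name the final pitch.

B flat 3

Fb3 down a minor second → Eb3 (1 semitone).
Up a minor third from Eb3: Gb3 (3 semitones up).
An augmented fifth down from Gb3 is Cbb3.
Cbb3 up an augmented seventh → Bb3 (12 semitones).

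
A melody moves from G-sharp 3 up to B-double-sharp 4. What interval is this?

G to B spans three letter names (G-A-B), plus an octave, so the interval is some kind of tenth.
G#3 to B##4 spans 17 semitones — one semitone wider than the major tenth (16) — giving an augmented tenth.
(Equivalently, a compound augmented third: an augmented third plus an octave.)

augmented 10th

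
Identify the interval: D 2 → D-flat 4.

d15

D to D is the same letter name, plus 2 octaves: a fifteenth.
A perfect fifteenth would be 24 semitones; D2 to Db4 is 23, one semitone narrower, so the interval is diminished.
(Equivalently, a compound diminished octave: a diminished octave plus an octave.)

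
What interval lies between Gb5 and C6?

augmented fourth

G to C spans four letter names (G-A-B-C): a fourth.
Gb5 to C6 spans 6 semitones — one semitone wider than the perfect fourth (5) — giving an augmented fourth.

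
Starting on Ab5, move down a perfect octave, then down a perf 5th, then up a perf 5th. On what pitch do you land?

A perfect octave down from Ab5 is Ab4.
Ab4 down a perfect fifth → Db4 (7 semitones).
Up a perfect fifth from Db4: Ab4 (7 semitones up).

Ab4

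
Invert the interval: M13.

m3

First reduce the compound major thirteenth to its simple form, a major sixth.
Inverted interval numbers add to nine, so a sixth pairs with a third (6 + 3 = 9).
The quality also flips — major becomes minor — giving a minor third.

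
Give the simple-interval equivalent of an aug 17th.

augmented 3rd

Subtracting seven from the interval number removes an octave: 17 − 14 = 3.
So an augmented seventeenth is 2 octaves plus an augmented third. The quality is unchanged.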